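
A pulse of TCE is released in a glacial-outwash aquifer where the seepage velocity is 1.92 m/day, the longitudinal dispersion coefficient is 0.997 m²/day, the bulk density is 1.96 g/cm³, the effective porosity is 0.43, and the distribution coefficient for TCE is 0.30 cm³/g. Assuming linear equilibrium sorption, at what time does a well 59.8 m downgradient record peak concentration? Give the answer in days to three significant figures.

73.1 days

Retardation factor R = 1 + ρ_b·K_d/n = 1 + 1.96 × 0.30/0.43 = 2.367.
Sorption retards both mechanisms: v_R = v/R = 0.8112 m/day, D_R = D/R = 0.4212 m²/day.
Peak time from v_R²t² + 2D_R t − x² = 0: t = (√(D_R² + v_R²x²) − D_R)/v_R².
√(D_R² + v_R²x²) = √(0.4212² + 0.8112² × 59.8²) = 48.51; v_R² = 0.6580.
t = (48.51 − 0.4212)/0.6580 = 73.1 days.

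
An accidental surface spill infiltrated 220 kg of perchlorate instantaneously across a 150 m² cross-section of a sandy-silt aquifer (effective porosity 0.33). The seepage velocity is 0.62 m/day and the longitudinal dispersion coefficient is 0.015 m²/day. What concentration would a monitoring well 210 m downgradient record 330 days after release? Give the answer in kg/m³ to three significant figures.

0.129 kg/m³

For an instantaneous plane source, C(x,t) = M/(n_e·A·√(4πDt)) · exp(−(x−vt)²/(4Dt)), with n_e·A the pore (flow) area.
Plume center vt = 0.62 × 330 = 204.6 m, so the well at 210 m is 5.4 m downgradient of the peak.
√(4πDt) = 7.887 m, giving peak height M/(n_e·A·√(4πDt)) = 220/(0.33 × 150 × 7.887) = 0.5635 kg/m³.
(x−vt)²/(4Dt) = (5.4)²/(4 × 0.015 × 330) = 1.473; exp(−1.473) = 0.2292.
C = 0.5635 × 0.2292 = 0.129 kg/m³.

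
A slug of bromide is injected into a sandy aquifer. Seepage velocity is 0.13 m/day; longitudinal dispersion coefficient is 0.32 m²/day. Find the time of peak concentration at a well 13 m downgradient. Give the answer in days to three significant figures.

82.8 days

For the 1D instantaneous-source solution, setting ∂C/∂t = 0 at fixed x gives v²t² + 2Dt − x² = 0, so t = (√(D² + v²x²) − D)/v².
√(D² + v²x²) = √(0.32² + 0.13² × 13²) = 1.720; v² = 0.0169.
t = (1.720 − 0.32)/0.0169 = 82.8 days (vs. the pure-advection estimate x/v = 100 d).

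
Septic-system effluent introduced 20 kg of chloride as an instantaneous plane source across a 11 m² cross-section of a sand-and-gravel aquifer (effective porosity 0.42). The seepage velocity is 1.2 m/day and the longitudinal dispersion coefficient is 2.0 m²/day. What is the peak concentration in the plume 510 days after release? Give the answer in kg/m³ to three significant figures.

0.0382 kg/m³

The peak of an instantaneous 1D plume sits at x = vt; there the Gaussian factor is 1 and C_max = M/(n_e·A·√(4πDt)), where n_e·A is the pore area the mass is dissolved in.
√(4πDt) = √(4π × 2.0 × 510) = 113.2 m, so C_max = 20/(0.42 × 11 × 113.2) = 0.0382 kg/m³.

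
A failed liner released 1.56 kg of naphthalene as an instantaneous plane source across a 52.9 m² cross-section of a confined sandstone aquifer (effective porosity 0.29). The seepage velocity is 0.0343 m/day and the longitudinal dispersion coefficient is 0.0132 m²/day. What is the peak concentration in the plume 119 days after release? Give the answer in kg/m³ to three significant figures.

0.0229 kg/m³

The peak of an instantaneous 1D plume sits at x = vt; there the Gaussian factor is 1 and C_max = M/(n_e·A·√(4πDt)), where n_e·A is the pore area the mass is dissolved in.
√(4πDt) = √(4π × 0.0132 × 119) = 4.443 m, so C_max = 1.56/(0.29 × 52.9 × 4.443) = 0.0229 kg/m³.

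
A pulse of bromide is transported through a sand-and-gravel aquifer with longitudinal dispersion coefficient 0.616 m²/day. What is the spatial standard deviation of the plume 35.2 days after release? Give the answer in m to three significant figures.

6.59 m

Dispersive spreading gives a Gaussian with σ² = 2Dt; advection only shifts the center.
σ = √(2 × 0.616 × 35.2) = 6.59 m.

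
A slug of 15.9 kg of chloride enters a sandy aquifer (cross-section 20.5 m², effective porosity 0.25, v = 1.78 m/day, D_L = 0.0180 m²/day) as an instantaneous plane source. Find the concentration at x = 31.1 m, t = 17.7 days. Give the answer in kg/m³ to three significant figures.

For an instantaneous plane source, C(x,t) = M/(n_e·A·√(4πDt)) · exp(−(x−vt)²/(4Dt)), with n_e·A the pore (flow) area.
Plume center vt = 1.78 × 17.7 = 31.506 m, so the well at 31.1 m is 0.406 m upgradient of the peak.
√(4πDt) = 2.001 m, giving peak height M/(n_e·A·√(4πDt)) = 15.9/(0.25 × 20.5 × 2.001) = 1.550 kg/m³.
(x−vt)²/(4Dt) = (-0.406)²/(4 × 0.0180 × 17.7) = 0.1293; exp(−0.1293) = 0.8787.
C = 1.550 × 0.8787 = 1.36 kg/m³.

1.36 kg/m³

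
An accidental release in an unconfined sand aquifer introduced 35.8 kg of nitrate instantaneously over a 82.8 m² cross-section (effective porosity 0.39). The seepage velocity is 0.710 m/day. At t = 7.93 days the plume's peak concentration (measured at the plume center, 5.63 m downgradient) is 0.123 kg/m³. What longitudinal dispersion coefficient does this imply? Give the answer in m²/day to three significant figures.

At the plume center C_max = M/(n_e·A·√(4πDt)), so D = M²/(4πt·(n_e·A·C_max)²).
n_e·A·C_max = 0.39 × 82.8 × 0.123 = 3.972 kg/m.
D = 35.8²/(4π × 7.93 × 3.972²) = 0.815 m²/day.

0.815 m²/day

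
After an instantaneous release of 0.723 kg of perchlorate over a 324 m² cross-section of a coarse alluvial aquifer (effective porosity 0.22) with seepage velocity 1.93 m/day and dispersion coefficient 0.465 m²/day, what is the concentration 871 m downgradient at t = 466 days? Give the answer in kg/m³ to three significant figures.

For an instantaneous plane source, C(x,t) = M/(n_e·A·√(4πDt)) · exp(−(x−vt)²/(4Dt)), with n_e·A the pore (flow) area.
Plume center vt = 1.93 × 466 = 899.38 m, so the well at 871 m is 28.38 m upgradient of the peak.
√(4πDt) = 52.18 m, giving peak height M/(n_e·A·√(4πDt)) = 0.723/(0.22 × 324 × 52.18) = 0.0001944 kg/m³.
(x−vt)²/(4Dt) = (-28.38)²/(4 × 0.465 × 466) = 0.9292; exp(−0.9292) = 0.3949.
C = 0.0001944 × 0.3949 = 7.68e-05 kg/m³.

7.68e-05 kg/m³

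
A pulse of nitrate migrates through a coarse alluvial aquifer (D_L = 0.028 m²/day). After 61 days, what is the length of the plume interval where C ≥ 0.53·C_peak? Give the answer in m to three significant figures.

4.17 m

The plume is Gaussian with σ = √(2Dt) = √(2 × 0.028 × 61) = 1.848 m.
C/C_peak = exp(−Δx²/(2σ²)) = 0.53 ⇒ Δx = σ·√(−2 ln 0.53) = 1.848 × 1.127 = 2.083 m.
Width = 2Δx = 4.17 m.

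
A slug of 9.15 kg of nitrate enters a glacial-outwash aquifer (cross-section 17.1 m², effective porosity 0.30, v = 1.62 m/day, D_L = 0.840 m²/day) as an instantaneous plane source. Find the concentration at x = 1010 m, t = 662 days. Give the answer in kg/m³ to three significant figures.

For an instantaneous plane source, C(x,t) = M/(n_e·A·√(4πDt)) · exp(−(x−vt)²/(4Dt)), with n_e·A the pore (flow) area.
Plume center vt = 1.62 × 662 = 1072.44 m, so the well at 1010 m is 62.44 m upgradient of the peak.
√(4πDt) = 83.59 m, giving peak height M/(n_e·A·√(4πDt)) = 9.15/(0.30 × 17.1 × 83.59) = 0.02134 kg/m³.
(x−vt)²/(4Dt) = (-62.44)²/(4 × 0.840 × 662) = 1.753; exp(−1.753) = 0.1733.
C = 0.02134 × 0.1733 = 0.00370 kg/m³.

0.00370 kg/m³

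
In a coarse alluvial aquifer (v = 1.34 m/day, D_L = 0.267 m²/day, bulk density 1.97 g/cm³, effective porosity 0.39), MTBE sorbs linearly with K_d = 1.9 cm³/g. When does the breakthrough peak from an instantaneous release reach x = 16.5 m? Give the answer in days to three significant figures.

Retardation factor R = 1 + ρ_b·K_d/n = 1 + 1.97 × 1.9/0.39 = 10.60.
Sorption retards both mechanisms: v_R = v/R = 0.1264 m/day, D_R = D/R = 0.02519 m²/day.
Peak time from v_R²t² + 2D_R t − x² = 0: t = (√(D_R² + v_R²x²) − D_R)/v_R².
√(D_R² + v_R²x²) = √(0.02519² + 0.1264² × 16.5²) = 2.086; v_R² = 0.01598.
t = (2.086 − 0.02519)/0.01598 = 129 days.

129 days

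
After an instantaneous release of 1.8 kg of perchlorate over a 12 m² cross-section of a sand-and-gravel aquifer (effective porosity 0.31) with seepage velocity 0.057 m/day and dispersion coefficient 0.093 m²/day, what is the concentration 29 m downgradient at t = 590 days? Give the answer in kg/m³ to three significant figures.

For an instantaneous plane source, C(x,t) = M/(n_e·A·√(4πDt)) · exp(−(x−vt)²/(4Dt)), with n_e·A the pore (flow) area.
Plume center vt = 0.057 × 590 = 33.63 m, so the well at 29 m is 4.63 m upgradient of the peak.
√(4πDt) = 26.26 m, giving peak height M/(n_e·A·√(4πDt)) = 1.8/(0.31 × 12 × 26.26) = 0.01843 kg/m³.
(x−vt)²/(4Dt) = (-4.63)²/(4 × 0.093 × 590) = 0.09767; exp(−0.09767) = 0.9069.
C = 0.01843 × 0.9069 = 0.0167 kg/m³.

0.0167 kg/m³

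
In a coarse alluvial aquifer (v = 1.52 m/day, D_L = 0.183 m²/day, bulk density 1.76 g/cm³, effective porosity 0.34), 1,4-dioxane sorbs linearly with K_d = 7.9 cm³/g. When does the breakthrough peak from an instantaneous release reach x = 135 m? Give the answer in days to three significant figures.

3720 days

Retardation factor R = 1 + ρ_b·K_d/n = 1 + 1.76 × 7.9/0.34 = 41.89.
Sorption retards both mechanisms: v_R = v/R = 0.03629 m/day, D_R = D/R = 0.004369 m²/day.
Peak time from v_R²t² + 2D_R t − x² = 0: t = (√(D_R² + v_R²x²) − D_R)/v_R².
√(D_R² + v_R²x²) = √(0.004369² + 0.03629² × 135²) = 4.899; v_R² = 0.001317.
t = (4.899 − 0.004369)/0.001317 = 3720 days.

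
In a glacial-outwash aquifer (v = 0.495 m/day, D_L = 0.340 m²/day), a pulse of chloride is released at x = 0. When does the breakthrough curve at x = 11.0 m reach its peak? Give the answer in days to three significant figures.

For the 1D instantaneous-source solution, setting ∂C/∂t = 0 at fixed x gives v²t² + 2Dt − x² = 0, so t = (√(D² + v²x²) − D)/v².
√(D² + v²x²) = √(0.340² + 0.495² × 11.0²) = 5.456; v² = 0.245025.
t = (5.456 − 0.340)/0.245025 = 20.9 days (vs. the pure-advection estimate x/v = 22.2 d).

20.9 days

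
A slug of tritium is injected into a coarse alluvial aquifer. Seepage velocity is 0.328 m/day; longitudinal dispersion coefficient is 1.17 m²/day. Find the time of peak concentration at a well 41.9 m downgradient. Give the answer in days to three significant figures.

For the 1D instantaneous-source solution, setting ∂C/∂t = 0 at fixed x gives v²t² + 2Dt − x² = 0, so t = (√(D² + v²x²) − D)/v².
√(D² + v²x²) = √(1.17² + 0.328² × 41.9²) = 13.79; v² = 0.107584.
t = (13.79 − 1.17)/0.107584 = 117 days (vs. the pure-advection estimate x/v = 128 d).

117 days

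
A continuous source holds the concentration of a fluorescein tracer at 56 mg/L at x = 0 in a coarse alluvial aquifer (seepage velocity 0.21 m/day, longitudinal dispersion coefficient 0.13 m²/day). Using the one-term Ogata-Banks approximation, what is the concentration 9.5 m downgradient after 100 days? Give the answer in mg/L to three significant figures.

For a continuous step input, C/C₀ ≈ ½·erfc((x−vt)/(2√(Dt))).
vt = 0.21 × 100 = 21 m and 2√(Dt) = 2√(0.13 × 100) = 7.211 m.
Argument (x−vt)/(2√(Dt)) = (9.5 − 21)/7.211 = -1.595; ½·erfc(-1.595) = 0.9880.
C = 56 × 0.9880 = 55.3 mg/L.

55.3 mg/L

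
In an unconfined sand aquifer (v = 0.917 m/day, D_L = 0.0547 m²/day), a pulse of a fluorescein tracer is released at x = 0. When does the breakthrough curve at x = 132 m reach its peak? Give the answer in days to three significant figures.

144 days

For the 1D instantaneous-source solution, setting ∂C/∂t = 0 at fixed x gives v²t² + 2Dt − x² = 0, so t = (√(D² + v²x²) − D)/v².
√(D² + v²x²) = √(0.0547² + 0.917² × 132²) = 121.0; v² = 0.840889.
t = (121.0 − 0.0547)/0.840889 = 144 days (vs. the pure-advection estimate x/v = 144 d).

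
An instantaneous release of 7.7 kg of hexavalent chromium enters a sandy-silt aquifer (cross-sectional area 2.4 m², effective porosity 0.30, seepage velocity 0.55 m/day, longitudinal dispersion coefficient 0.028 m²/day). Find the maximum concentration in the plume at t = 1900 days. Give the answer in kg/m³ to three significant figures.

The peak of an instantaneous 1D plume sits at x = vt; there the Gaussian factor is 1 and C_max = M/(n_e·A·√(4πDt)), where n_e·A is the pore area the mass is dissolved in.
√(4πDt) = √(4π × 0.028 × 1900) = 25.86 m, so C_max = 7.7/(0.30 × 2.4 × 25.86) = 0.414 kg/m³.

0.414 kg/m³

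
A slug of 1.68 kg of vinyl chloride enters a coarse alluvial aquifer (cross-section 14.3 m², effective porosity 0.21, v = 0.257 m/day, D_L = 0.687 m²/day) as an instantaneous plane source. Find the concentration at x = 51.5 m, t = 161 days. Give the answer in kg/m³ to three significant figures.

0.0119 kg/m³

For an instantaneous plane source, C(x,t) = M/(n_e·A·√(4πDt)) · exp(−(x−vt)²/(4Dt)), with n_e·A the pore (flow) area.
Plume center vt = 0.257 × 161 = 41.377 m, so the well at 51.5 m is 10.123 m downgradient of the peak.
√(4πDt) = 37.28 m, giving peak height M/(n_e·A·√(4πDt)) = 1.68/(0.21 × 14.3 × 37.28) = 0.01501 kg/m³.
(x−vt)²/(4Dt) = (10.123)²/(4 × 0.687 × 161) = 0.2316; exp(−0.2316) = 0.7933.
C = 0.01501 × 0.7933 = 0.0119 kg/m³.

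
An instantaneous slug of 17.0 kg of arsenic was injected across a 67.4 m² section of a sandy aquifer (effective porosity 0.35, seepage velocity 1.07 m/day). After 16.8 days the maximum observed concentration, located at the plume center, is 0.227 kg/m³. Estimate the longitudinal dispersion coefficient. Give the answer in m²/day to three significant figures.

0.0477 m²/day

At the plume center C_max = M/(n_e·A·√(4πDt)), so D = M²/(4πt·(n_e·A·C_max)²).
n_e·A·C_max = 0.35 × 67.4 × 0.227 = 5.355 kg/m.
D = 17.0²/(4π × 16.8 × 5.355²) = 0.0477 m²/day.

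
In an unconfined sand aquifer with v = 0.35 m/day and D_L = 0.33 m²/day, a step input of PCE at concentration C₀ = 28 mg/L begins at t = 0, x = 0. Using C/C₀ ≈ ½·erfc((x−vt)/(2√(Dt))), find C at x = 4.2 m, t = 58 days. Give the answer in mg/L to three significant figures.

For a continuous step input, C/C₀ ≈ ½·erfc((x−vt)/(2√(Dt))).
vt = 0.35 × 58 = 20.3 m and 2√(Dt) = 2√(0.33 × 58) = 8.750 m.
Argument (x−vt)/(2√(Dt)) = (4.2 − 20.3)/8.750 = -1.840; ½·erfc(-1.840) = 0.9954.
C = 28 × 0.9954 = 27.9 mg/L.

27.9 mg/L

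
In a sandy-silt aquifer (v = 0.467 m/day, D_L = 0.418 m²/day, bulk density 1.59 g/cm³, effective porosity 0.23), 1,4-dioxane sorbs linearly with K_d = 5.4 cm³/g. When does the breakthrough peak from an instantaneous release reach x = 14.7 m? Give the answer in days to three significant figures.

1140 days

Retardation factor R = 1 + ρ_b·K_d/n = 1 + 1.59 × 5.4/0.23 = 38.33.
Sorption retards both mechanisms: v_R = v/R = 0.01218 m/day, D_R = D/R = 0.01091 m²/day.
Peak time from v_R²t² + 2D_R t − x² = 0: t = (√(D_R² + v_R²x²) − D_R)/v_R².
√(D_R² + v_R²x²) = √(0.01091² + 0.01218² × 14.7²) = 0.1794; v_R² = 0.0001484.
t = (0.1794 − 0.01091)/0.0001484 = 1140 days.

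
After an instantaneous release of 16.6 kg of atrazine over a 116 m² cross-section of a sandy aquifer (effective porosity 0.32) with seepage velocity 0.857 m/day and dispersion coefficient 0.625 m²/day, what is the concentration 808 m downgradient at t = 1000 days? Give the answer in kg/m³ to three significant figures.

For an instantaneous plane source, C(x,t) = M/(n_e·A·√(4πDt)) · exp(−(x−vt)²/(4Dt)), with n_e·A the pore (flow) area.
Plume center vt = 0.857 × 1000 = 857 m, so the well at 808 m is 49 m upgradient of the peak.
√(4πDt) = 88.62 m, giving peak height M/(n_e·A·√(4πDt)) = 16.6/(0.32 × 116 × 88.62) = 0.005046 kg/m³.
(x−vt)²/(4Dt) = (-49)²/(4 × 0.625 × 1000) = 0.9604; exp(−0.9604) = 0.3827.
C = 0.005046 × 0.3827 = 0.00193 kg/m³.

0.00193 kg/m³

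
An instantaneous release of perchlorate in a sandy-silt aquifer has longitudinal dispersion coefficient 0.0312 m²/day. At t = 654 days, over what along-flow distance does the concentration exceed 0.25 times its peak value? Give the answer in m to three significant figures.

21.3 m

The plume is Gaussian with σ = √(2Dt) = √(2 × 0.0312 × 654) = 6.388 m.
C/C_peak = exp(−Δx²/(2σ²)) = 0.25 ⇒ Δx = σ·√(−2 ln 0.25) = 6.388 × 1.665 = 10.64 m.
Width = 2Δx = 21.3 m.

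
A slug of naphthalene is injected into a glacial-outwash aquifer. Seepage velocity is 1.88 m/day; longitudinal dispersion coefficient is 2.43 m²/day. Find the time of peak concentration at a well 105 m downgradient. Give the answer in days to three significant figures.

55.2 days

For the 1D instantaneous-source solution, setting ∂C/∂t = 0 at fixed x gives v²t² + 2Dt − x² = 0, so t = (√(D² + v²x²) − D)/v².
√(D² + v²x²) = √(2.43² + 1.88² × 105²) = 197.4; v² = 3.5344.
t = (197.4 − 2.43)/3.5344 = 55.2 days (vs. the pure-advection estimate x/v = 55.9 d).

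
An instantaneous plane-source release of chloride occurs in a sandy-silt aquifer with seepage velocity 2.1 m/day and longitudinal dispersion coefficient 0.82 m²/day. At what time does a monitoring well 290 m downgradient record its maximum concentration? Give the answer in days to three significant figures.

For the 1D instantaneous-source solution, setting ∂C/∂t = 0 at fixed x gives v²t² + 2Dt − x² = 0, so t = (√(D² + v²x²) − D)/v².
√(D² + v²x²) = √(0.82² + 2.1² × 290²) = 609.0; v² = 4.41.
t = (609.0 − 0.82)/4.41 = 138 days (vs. the pure-advection estimate x/v = 138 d).

138 days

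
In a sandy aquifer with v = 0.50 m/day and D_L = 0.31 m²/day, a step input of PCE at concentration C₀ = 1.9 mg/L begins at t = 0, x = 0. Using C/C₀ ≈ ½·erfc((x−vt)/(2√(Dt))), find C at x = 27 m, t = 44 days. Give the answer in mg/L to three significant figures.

For a continuous step input, C/C₀ ≈ ½·erfc((x−vt)/(2√(Dt))).
vt = 0.50 × 44 = 22 m and 2√(Dt) = 2√(0.31 × 44) = 7.386 m.
Argument (x−vt)/(2√(Dt)) = (27 − 22)/7.386 = 0.6770; ½·erfc(0.6770) = 0.1692.
C = 1.9 × 0.1692 = 0.321 mg/L.

0.321 mg/L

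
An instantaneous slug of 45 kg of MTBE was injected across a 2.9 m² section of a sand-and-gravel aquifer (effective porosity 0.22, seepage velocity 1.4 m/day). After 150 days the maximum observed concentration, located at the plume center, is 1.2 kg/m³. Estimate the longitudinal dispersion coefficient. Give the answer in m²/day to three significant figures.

At the plume center C_max = M/(n_e·A·√(4πDt)), so D = M²/(4πt·(n_e·A·C_max)²).
n_e·A·C_max = 0.22 × 2.9 × 1.2 = 0.7656 kg/m.
D = 45²/(4π × 150 × 0.7656²) = 1.83 m²/day.

1.83 m²/day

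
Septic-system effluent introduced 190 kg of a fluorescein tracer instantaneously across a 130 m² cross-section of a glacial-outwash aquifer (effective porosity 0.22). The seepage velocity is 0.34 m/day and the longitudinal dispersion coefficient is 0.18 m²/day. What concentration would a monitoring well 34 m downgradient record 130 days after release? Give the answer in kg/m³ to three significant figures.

0.127 kg/m³

For an instantaneous plane source, C(x,t) = M/(n_e·A·√(4πDt)) · exp(−(x−vt)²/(4Dt)), with n_e·A the pore (flow) area.
Plume center vt = 0.34 × 130 = 44.2 m, so the well at 34 m is 10.2 m upgradient of the peak.
√(4πDt) = 17.15 m, giving peak height M/(n_e·A·√(4πDt)) = 190/(0.22 × 130 × 17.15) = 0.3874 kg/m³.
(x−vt)²/(4Dt) = (-10.2)²/(4 × 0.18 × 130) = 1.112; exp(−1.112) = 0.3289.
C = 0.3874 × 0.3289 = 0.127 kg/m³.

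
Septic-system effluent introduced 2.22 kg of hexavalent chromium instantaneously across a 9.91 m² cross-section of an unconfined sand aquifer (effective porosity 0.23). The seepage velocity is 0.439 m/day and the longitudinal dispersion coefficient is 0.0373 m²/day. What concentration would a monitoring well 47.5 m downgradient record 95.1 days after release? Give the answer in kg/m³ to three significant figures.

For an instantaneous plane source, C(x,t) = M/(n_e·A·√(4πDt)) · exp(−(x−vt)²/(4Dt)), with n_e·A the pore (flow) area.
Plume center vt = 0.439 × 95.1 = 41.7489 m, so the well at 47.5 m is 5.7511 m downgradient of the peak.
√(4πDt) = 6.677 m, giving peak height M/(n_e·A·√(4πDt)) = 2.22/(0.23 × 9.91 × 6.677) = 0.1459 kg/m³.
(x−vt)²/(4Dt) = (5.7511)²/(4 × 0.0373 × 95.1) = 2.331; exp(−2.331) = 0.09720.
C = 0.1459 × 0.09720 = 0.0142 kg/m³.

0.0142 kg/m³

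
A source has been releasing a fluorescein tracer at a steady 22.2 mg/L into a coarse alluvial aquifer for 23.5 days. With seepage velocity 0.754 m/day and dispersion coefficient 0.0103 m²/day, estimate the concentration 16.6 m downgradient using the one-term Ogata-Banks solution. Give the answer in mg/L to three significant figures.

For a continuous step input, C/C₀ ≈ ½·erfc((x−vt)/(2√(Dt))).
vt = 0.754 × 23.5 = 17.719 m and 2√(Dt) = 2√(0.0103 × 23.5) = 0.9840 m.
Argument (x−vt)/(2√(Dt)) = (16.6 − 17.719)/0.9840 = -1.137; ½·erfc(-1.137) = 0.9461.
C = 22.2 × 0.9461 = 21.0 mg/L.

21.0 mg/L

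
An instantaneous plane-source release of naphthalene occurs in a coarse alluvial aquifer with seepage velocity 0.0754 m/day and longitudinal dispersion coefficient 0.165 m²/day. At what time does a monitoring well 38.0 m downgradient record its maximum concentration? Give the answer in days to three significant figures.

476 days

For the 1D instantaneous-source solution, setting ∂C/∂t = 0 at fixed x gives v²t² + 2Dt − x² = 0, so t = (√(D² + v²x²) − D)/v².
√(D² + v²x²) = √(0.165² + 0.0754² × 38.0²) = 2.870; v² = 0.00568516.
t = (2.870 − 0.165)/0.00568516 = 476 days (vs. the pure-advection estimate x/v = 504 d).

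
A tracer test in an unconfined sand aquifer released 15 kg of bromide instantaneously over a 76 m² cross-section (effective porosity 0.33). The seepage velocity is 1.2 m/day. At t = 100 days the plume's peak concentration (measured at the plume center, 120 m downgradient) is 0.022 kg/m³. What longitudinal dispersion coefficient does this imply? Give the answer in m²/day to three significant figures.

0.588 m²/day

At the plume center C_max = M/(n_e·A·√(4πDt)), so D = M²/(4πt·(n_e·A·C_max)²).
n_e·A·C_max = 0.33 × 76 × 0.022 = 0.5518 kg/m.
D = 15²/(4π × 100 × 0.5518²) = 0.588 m²/day.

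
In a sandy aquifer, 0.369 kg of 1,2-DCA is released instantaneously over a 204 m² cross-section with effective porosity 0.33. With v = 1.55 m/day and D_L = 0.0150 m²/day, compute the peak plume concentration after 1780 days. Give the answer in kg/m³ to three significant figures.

The peak of an instantaneous 1D plume sits at x = vt; there the Gaussian factor is 1 and C_max = M/(n_e·A·√(4πDt)), where n_e·A is the pore area the mass is dissolved in.
√(4πDt) = √(4π × 0.0150 × 1780) = 18.32 m, so C_max = 0.369/(0.33 × 204 × 18.32) = 0.000299 kg/m³.

0.000299 kg/m³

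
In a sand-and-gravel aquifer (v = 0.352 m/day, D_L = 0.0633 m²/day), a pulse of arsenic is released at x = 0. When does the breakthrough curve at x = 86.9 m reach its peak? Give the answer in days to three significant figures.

For the 1D instantaneous-source solution, setting ∂C/∂t = 0 at fixed x gives v²t² + 2Dt − x² = 0, so t = (√(D² + v²x²) − D)/v².
√(D² + v²x²) = √(0.0633² + 0.352² × 86.9²) = 30.59; v² = 0.123904.
t = (30.59 − 0.0633)/0.123904 = 246 days (vs. the pure-advection estimate x/v = 247 d).

246 days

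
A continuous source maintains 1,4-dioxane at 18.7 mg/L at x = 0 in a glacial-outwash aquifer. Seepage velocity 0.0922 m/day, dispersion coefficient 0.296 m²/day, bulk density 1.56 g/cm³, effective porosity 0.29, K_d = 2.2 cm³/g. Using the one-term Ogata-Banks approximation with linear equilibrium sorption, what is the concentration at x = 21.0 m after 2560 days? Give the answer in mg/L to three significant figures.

Retardation factor R = 1 + ρ_b·K_d/n = 1 + 1.56 × 2.2/0.29 = 12.83.
Sorption retards both mechanisms: v_R = v/R = 0.007186 m/day, D_R = D/R = 0.02307 m²/day.
v_R·t = 0.007186 × 2560 = 18.39616 m; 2√(D_R t) = 15.37 m; argument = (21.0 − 18.39616)/15.37 = 0.1694.
C = C₀ × ½·erfc(0.1694) = 18.7 × 0.4053 = 7.58 mg/L.

7.58 mg/L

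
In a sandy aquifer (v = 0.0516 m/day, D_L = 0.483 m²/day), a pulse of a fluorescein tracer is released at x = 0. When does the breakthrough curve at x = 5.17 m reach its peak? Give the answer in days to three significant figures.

For the 1D instantaneous-source solution, setting ∂C/∂t = 0 at fixed x gives v²t² + 2Dt − x² = 0, so t = (√(D² + v²x²) − D)/v².
√(D² + v²x²) = √(0.483² + 0.0516² × 5.17²) = 0.5518; v² = 0.00266256.
t = (0.5518 − 0.483)/0.00266256 = 25.8 days (vs. the pure-advection estimate x/v = 100 d).

25.8 days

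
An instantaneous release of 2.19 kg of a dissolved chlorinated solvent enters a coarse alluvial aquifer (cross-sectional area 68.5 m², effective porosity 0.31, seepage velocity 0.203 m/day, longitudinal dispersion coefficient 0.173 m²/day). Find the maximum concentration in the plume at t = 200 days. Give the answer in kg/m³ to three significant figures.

The peak of an instantaneous 1D plume sits at x = vt; there the Gaussian factor is 1 and C_max = M/(n_e·A·√(4πDt)), where n_e·A is the pore area the mass is dissolved in.
√(4πDt) = √(4π × 0.173 × 200) = 20.85 m, so C_max = 2.19/(0.31 × 68.5 × 20.85) = 0.00495 kg/m³.

0.00495 kg/m³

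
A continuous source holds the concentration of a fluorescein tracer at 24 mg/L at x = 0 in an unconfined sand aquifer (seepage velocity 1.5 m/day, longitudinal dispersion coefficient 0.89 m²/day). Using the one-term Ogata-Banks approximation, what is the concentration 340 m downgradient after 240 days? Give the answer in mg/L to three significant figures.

For a continuous step input, C/C₀ ≈ ½·erfc((x−vt)/(2√(Dt))).
vt = 1.5 × 240 = 360 m and 2√(Dt) = 2√(0.89 × 240) = 29.23 m.
Argument (x−vt)/(2√(Dt)) = (340 − 360)/29.23 = -0.6842; ½·erfc(-0.6842) = 0.8334.
C = 24 × 0.8334 = 20.0 mg/L.

20.0 mg/L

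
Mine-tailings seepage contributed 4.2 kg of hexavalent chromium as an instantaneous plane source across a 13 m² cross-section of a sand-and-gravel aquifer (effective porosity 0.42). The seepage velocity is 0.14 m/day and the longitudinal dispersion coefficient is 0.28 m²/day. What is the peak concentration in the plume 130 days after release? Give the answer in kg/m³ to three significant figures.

The peak of an instantaneous 1D plume sits at x = vt; there the Gaussian factor is 1 and C_max = M/(n_e·A·√(4πDt)), where n_e·A is the pore area the mass is dissolved in.
√(4πDt) = √(4π × 0.28 × 130) = 21.39 m, so C_max = 4.2/(0.42 × 13 × 21.39) = 0.0360 kg/m³.

0.0360 kg/m³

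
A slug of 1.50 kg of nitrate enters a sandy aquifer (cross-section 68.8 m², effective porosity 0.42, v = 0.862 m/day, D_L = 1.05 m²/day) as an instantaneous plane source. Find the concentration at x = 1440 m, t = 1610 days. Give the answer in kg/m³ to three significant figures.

For an instantaneous plane source, C(x,t) = M/(n_e·A·√(4πDt)) · exp(−(x−vt)²/(4Dt)), with n_e·A the pore (flow) area.
Plume center vt = 0.862 × 1610 = 1387.82 m, so the well at 1440 m is 52.18 m downgradient of the peak.
√(4πDt) = 145.8 m, giving peak height M/(n_e·A·√(4πDt)) = 1.50/(0.42 × 68.8 × 145.8) = 0.0003560 kg/m³.
(x−vt)²/(4Dt) = (52.18)²/(4 × 1.05 × 1610) = 0.4027; exp(−0.4027) = 0.6685.
C = 0.0003560 × 0.6685 = 0.000238 kg/m³.

0.000238 kg/m³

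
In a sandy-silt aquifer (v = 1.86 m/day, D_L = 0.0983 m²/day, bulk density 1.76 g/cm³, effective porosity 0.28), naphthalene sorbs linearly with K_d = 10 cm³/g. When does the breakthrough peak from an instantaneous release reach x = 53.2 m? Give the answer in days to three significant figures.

Retardation factor R = 1 + ρ_b·K_d/n = 1 + 1.76 × 10/0.28 = 63.86.
Sorption retards both mechanisms: v_R = v/R = 0.02913 m/day, D_R = D/R = 0.001539 m²/day.
Peak time from v_R²t² + 2D_R t − x² = 0: t = (√(D_R² + v_R²x²) − D_R)/v_R².
√(D_R² + v_R²x²) = √(0.001539² + 0.02913² × 53.2²) = 1.550; v_R² = 0.0008486.
t = (1.550 − 0.001539)/0.0008486 = 1820 days.

1820 days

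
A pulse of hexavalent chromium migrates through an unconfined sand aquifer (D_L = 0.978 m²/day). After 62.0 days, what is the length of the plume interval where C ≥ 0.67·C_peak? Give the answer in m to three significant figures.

19.7 m

The plume is Gaussian with σ = √(2Dt) = √(2 × 0.978 × 62.0) = 11.01 m.
C/C_peak = exp(−Δx²/(2σ²)) = 0.67 ⇒ Δx = σ·√(−2 ln 0.67) = 11.01 × 0.8950 = 9.854 m.
Width = 2Δx = 19.7 m.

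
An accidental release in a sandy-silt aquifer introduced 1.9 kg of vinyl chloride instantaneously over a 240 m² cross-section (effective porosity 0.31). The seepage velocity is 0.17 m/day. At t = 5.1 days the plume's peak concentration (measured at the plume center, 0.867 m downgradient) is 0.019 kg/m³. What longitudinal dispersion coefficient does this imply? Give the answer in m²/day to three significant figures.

At the plume center C_max = M/(n_e·A·√(4πDt)), so D = M²/(4πt·(n_e·A·C_max)²).
n_e·A·C_max = 0.31 × 240 × 0.019 = 1.414 kg/m.
D = 1.9²/(4π × 5.1 × 1.414²) = 0.0282 m²/day.

0.0282 m²/day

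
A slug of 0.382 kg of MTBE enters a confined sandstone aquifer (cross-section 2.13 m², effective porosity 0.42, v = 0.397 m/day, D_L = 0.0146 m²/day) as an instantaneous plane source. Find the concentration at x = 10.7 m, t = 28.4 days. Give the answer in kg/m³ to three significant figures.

For an instantaneous plane source, C(x,t) = M/(n_e·A·√(4πDt)) · exp(−(x−vt)²/(4Dt)), with n_e·A the pore (flow) area.
Plume center vt = 0.397 × 28.4 = 11.2748 m, so the well at 10.7 m is 0.5748 m upgradient of the peak.
√(4πDt) = 2.283 m, giving peak height M/(n_e·A·√(4πDt)) = 0.382/(0.42 × 2.13 × 2.283) = 0.1870 kg/m³.
(x−vt)²/(4Dt) = (-0.5748)²/(4 × 0.0146 × 28.4) = 0.1992; exp(−0.1992) = 0.8194.
C = 0.1870 × 0.8194 = 0.153 kg/m³.

0.153 kg/m³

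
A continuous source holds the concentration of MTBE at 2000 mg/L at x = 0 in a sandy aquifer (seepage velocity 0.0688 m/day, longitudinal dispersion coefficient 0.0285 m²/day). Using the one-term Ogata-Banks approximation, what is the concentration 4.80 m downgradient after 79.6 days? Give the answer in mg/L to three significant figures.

For a continuous step input, C/C₀ ≈ ½·erfc((x−vt)/(2√(Dt))).
vt = 0.0688 × 79.6 = 5.47648 m and 2√(Dt) = 2√(0.0285 × 79.6) = 3.012 m.
Argument (x−vt)/(2√(Dt)) = (4.80 − 5.47648)/3.012 = -0.2246; ½·erfc(-0.2246) = 0.6246.
C = 2000 × 0.6246 = 1250 mg/L.

1250 mg/L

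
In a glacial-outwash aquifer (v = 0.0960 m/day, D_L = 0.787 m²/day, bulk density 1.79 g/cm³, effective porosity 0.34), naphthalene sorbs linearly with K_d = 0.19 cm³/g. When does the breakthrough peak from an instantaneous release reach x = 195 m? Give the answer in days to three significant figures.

3900 days

Retardation factor R = 1 + ρ_b·K_d/n = 1 + 1.79 × 0.19/0.34 = 2.000.
Sorption retards both mechanisms: v_R = v/R = 0.04800 m/day, D_R = D/R = 0.3935 m²/day.
Peak time from v_R²t² + 2D_R t − x² = 0: t = (√(D_R² + v_R²x²) − D_R)/v_R².
√(D_R² + v_R²x²) = √(0.3935² + 0.04800² × 195²) = 9.368; v_R² = 0.002304.
t = (9.368 − 0.3935)/0.002304 = 3900 days.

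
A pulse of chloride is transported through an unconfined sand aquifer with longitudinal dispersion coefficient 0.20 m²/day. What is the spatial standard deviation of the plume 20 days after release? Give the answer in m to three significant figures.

Dispersive spreading gives a Gaussian with σ² = 2Dt; advection only shifts the center.
σ = √(2 × 0.20 × 20) = 2.83 m.

2.83 m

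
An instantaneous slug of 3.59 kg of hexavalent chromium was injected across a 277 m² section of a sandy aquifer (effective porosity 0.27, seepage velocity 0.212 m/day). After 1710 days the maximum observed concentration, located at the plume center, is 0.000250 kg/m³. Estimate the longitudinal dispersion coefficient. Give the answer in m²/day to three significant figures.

1.72 m²/day

At the plume center C_max = M/(n_e·A·√(4πDt)), so D = M²/(4πt·(n_e·A·C_max)²).
n_e·A·C_max = 0.27 × 277 × 0.000250 = 0.01870 kg/m.
D = 3.59²/(4π × 1710 × 0.01870²) = 1.72 m²/day.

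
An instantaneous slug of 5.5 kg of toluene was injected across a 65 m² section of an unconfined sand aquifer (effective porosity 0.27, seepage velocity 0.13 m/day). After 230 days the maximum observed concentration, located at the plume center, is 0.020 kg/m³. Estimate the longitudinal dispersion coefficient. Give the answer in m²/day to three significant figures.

0.0850 m²/day

At the plume center C_max = M/(n_e·A·√(4πDt)), so D = M²/(4πt·(n_e·A·C_max)²).
n_e·A·C_max = 0.27 × 65 × 0.020 = 0.3510 kg/m.
D = 5.5²/(4π × 230 × 0.3510²) = 0.0850 m²/day.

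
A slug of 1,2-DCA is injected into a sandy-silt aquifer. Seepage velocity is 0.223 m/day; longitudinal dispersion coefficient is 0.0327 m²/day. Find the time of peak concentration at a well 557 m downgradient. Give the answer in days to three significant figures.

For the 1D instantaneous-source solution, setting ∂C/∂t = 0 at fixed x gives v²t² + 2Dt − x² = 0, so t = (√(D² + v²x²) − D)/v².
√(D² + v²x²) = √(0.0327² + 0.223² × 557²) = 124.2; v² = 0.049729.
t = (124.2 − 0.0327)/0.049729 = 2500 days (vs. the pure-advection estimate x/v = 2500 d).

2500 days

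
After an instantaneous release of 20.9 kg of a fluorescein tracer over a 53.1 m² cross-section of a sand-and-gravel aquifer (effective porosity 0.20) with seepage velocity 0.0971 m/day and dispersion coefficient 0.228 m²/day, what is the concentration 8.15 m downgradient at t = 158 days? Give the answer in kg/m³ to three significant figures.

0.0646 kg/m³

For an instantaneous plane source, C(x,t) = M/(n_e·A·√(4πDt)) · exp(−(x−vt)²/(4Dt)), with n_e·A the pore (flow) area.
Plume center vt = 0.0971 × 158 = 15.3418 m, so the well at 8.15 m is 7.1918 m upgradient of the peak.
√(4πDt) = 21.28 m, giving peak height M/(n_e·A·√(4πDt)) = 20.9/(0.20 × 53.1 × 21.28) = 0.09248 kg/m³.
(x−vt)²/(4Dt) = (-7.1918)²/(4 × 0.228 × 158) = 0.3589; exp(−0.3589) = 0.6984.
C = 0.09248 × 0.6984 = 0.0646 kg/m³.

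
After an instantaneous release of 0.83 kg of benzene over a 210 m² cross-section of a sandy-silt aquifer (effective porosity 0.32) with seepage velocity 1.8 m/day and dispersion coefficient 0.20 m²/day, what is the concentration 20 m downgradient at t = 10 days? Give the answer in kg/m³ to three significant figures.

For an instantaneous plane source, C(x,t) = M/(n_e·A·√(4πDt)) · exp(−(x−vt)²/(4Dt)), with n_e·A the pore (flow) area.
Plume center vt = 1.8 × 10 = 18 m, so the well at 20 m is 2 m downgradient of the peak.
√(4πDt) = 5.013 m, giving peak height M/(n_e·A·√(4πDt)) = 0.83/(0.32 × 210 × 5.013) = 0.002464 kg/m³.
(x−vt)²/(4Dt) = (2)²/(4 × 0.20 × 10) = 0.5000; exp(−0.5000) = 0.6065.
C = 0.002464 × 0.6065 = 0.00149 kg/m³.

0.00149 kg/m³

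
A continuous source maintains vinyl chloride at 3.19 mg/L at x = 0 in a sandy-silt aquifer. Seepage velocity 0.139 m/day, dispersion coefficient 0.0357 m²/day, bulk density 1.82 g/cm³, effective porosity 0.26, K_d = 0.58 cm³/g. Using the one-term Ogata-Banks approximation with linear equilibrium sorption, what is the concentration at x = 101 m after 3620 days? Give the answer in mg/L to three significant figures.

1.32 mg/L

Retardation factor R = 1 + ρ_b·K_d/n = 1 + 1.82 × 0.58/0.26 = 5.060.
Sorption retards both mechanisms: v_R = v/R = 0.02747 m/day, D_R = D/R = 0.007055 m²/day.
v_R·t = 0.02747 × 3620 = 99.4414 m; 2√(D_R t) = 10.11 m; argument = (101 − 99.4414)/10.11 = 0.1542.
C = C₀ × ½·erfc(0.1542) = 3.19 × 0.4137 = 1.32 mg/L.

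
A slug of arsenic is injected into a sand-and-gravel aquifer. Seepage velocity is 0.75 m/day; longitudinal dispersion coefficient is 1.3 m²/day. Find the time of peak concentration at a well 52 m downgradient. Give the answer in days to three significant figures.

67.1 days

For the 1D instantaneous-source solution, setting ∂C/∂t = 0 at fixed x gives v²t² + 2Dt − x² = 0, so t = (√(D² + v²x²) − D)/v².
√(D² + v²x²) = √(1.3² + 0.75² × 52²) = 39.02; v² = 0.5625.
t = (39.02 − 1.3)/0.5625 = 67.1 days (vs. the pure-advection estimate x/v = 69.3 d).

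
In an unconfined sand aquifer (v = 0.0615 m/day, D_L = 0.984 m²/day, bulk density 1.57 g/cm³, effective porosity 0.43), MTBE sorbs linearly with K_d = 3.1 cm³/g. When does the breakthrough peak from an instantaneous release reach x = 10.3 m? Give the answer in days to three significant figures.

607 days

Retardation factor R = 1 + ρ_b·K_d/n = 1 + 1.57 × 3.1/0.43 = 12.32.
Sorption retards both mechanisms: v_R = v/R = 0.004992 m/day, D_R = D/R = 0.07987 m²/day.
Peak time from v_R²t² + 2D_R t − x² = 0: t = (√(D_R² + v_R²x²) − D_R)/v_R².
√(D_R² + v_R²x²) = √(0.07987² + 0.004992² × 10.3²) = 0.09499; v_R² = 2.492e-05.
t = (0.09499 − 0.07987)/2.492e-05 = 607 days.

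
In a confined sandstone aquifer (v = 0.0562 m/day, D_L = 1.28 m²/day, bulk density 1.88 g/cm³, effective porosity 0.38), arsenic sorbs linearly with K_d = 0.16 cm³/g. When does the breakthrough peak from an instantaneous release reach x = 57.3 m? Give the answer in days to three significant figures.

1240 days

Retardation factor R = 1 + ρ_b·K_d/n = 1 + 1.88 × 0.16/0.38 = 1.792.
Sorption retards both mechanisms: v_R = v/R = 0.03136 m/day, D_R = D/R = 0.7143 m²/day.
Peak time from v_R²t² + 2D_R t − x² = 0: t = (√(D_R² + v_R²x²) − D_R)/v_R².
√(D_R² + v_R²x²) = √(0.7143² + 0.03136² × 57.3²) = 1.934; v_R² = 0.0009834.
t = (1.934 − 0.7143)/0.0009834 = 1240 days.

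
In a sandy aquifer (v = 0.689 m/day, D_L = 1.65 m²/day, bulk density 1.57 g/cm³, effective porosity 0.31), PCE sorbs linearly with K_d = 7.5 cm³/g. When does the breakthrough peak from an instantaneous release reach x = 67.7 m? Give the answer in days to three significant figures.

3700 days

Retardation factor R = 1 + ρ_b·K_d/n = 1 + 1.57 × 7.5/0.31 = 38.98.
Sorption retards both mechanisms: v_R = v/R = 0.01768 m/day, D_R = D/R = 0.04233 m²/day.
Peak time from v_R²t² + 2D_R t − x² = 0: t = (√(D_R² + v_R²x²) − D_R)/v_R².
√(D_R² + v_R²x²) = √(0.04233² + 0.01768² × 67.7²) = 1.198; v_R² = 0.0003126.
t = (1.198 − 0.04233)/0.0003126 = 3700 days.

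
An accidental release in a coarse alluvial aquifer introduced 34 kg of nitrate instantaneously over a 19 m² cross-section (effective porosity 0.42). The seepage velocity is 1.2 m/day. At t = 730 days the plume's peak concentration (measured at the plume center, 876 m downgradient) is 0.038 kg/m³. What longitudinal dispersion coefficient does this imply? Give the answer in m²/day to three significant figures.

At the plume center C_max = M/(n_e·A·√(4πDt)), so D = M²/(4πt·(n_e·A·C_max)²).
n_e·A·C_max = 0.42 × 19 × 0.038 = 0.3032 kg/m.
D = 34²/(4π × 730 × 0.3032²) = 1.37 m²/day.

1.37 m²/day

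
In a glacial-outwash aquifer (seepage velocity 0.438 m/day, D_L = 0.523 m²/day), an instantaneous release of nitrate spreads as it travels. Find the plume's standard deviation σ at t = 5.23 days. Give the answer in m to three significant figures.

Dispersive spreading gives a Gaussian with σ² = 2Dt; advection only shifts the center.
σ = √(2 × 0.523 × 5.23) = 2.34 m.

2.34 m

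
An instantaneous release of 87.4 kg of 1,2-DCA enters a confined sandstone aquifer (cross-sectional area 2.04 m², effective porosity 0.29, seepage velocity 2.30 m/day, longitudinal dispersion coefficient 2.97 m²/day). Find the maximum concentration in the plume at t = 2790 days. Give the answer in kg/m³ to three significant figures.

The peak of an instantaneous 1D plume sits at x = vt; there the Gaussian factor is 1 and C_max = M/(n_e·A·√(4πDt)), where n_e·A is the pore area the mass is dissolved in.
√(4πDt) = √(4π × 2.97 × 2790) = 322.7 m, so C_max = 87.4/(0.29 × 2.04 × 322.7) = 0.458 kg/m³.

0.458 kg/m³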